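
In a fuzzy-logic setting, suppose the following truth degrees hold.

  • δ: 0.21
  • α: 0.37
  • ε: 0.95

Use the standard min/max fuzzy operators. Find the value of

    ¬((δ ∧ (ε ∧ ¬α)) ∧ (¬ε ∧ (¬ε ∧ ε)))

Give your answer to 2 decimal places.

0.95

¬α = 1 − 0.37 = 0.63
ε ∧ ¬α = min(a, b) on (0.95, 0.63) = 0.63
δ ∧ (ε ∧ ¬α) = min(a, b) on (0.21, 0.63) = 0.21
¬ε = 1 − 0.95 = 0.05
¬ε = 1 − 0.95 = 0.05
¬ε ∧ ε = min(a, b) on (0.05, 0.95) = 0.05
¬ε ∧ (¬ε ∧ ε) = min(a, b) on (0.05, 0.05) = 0.05
(δ ∧ (ε ∧ ¬α)) ∧ (¬ε ∧ (¬ε ∧ ε)) = min(a, b) on (0.21, 0.05) = 0.05
¬((δ ∧ (ε ∧ ¬α)) ∧ (¬ε ∧ (¬ε ∧ ε))) = 1 − 0.05 = 0.95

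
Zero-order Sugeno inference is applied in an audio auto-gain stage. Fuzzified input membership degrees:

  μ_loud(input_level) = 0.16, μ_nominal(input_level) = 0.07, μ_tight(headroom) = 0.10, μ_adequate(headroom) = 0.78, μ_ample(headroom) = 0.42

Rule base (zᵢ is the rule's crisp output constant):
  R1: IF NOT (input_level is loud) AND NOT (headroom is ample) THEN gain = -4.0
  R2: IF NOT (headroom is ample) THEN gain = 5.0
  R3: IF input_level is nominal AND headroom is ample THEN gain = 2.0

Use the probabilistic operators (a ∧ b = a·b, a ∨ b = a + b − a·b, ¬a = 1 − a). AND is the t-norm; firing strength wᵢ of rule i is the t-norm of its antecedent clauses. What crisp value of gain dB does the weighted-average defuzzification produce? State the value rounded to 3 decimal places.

0.921

R1 (z=-4.0): ¬loud=1−0.16=0.84, ¬ample=1−0.42=0.58; AND[a·b] → w = 0.4872
R2 (z=5.0): ¬ample=1−0.42=0.58 → w = 0.5800
R3 (z=2.0): nominal=0.07, ample=0.42; AND[a·b] → w = 0.0294
Weighted average = (0.4872·-4.0 + 0.5800·5.0 + 0.0294·2.0) / (0.4872 + 0.5800 + 0.0294)
  = 1.0100 / 1.0966 = 0.921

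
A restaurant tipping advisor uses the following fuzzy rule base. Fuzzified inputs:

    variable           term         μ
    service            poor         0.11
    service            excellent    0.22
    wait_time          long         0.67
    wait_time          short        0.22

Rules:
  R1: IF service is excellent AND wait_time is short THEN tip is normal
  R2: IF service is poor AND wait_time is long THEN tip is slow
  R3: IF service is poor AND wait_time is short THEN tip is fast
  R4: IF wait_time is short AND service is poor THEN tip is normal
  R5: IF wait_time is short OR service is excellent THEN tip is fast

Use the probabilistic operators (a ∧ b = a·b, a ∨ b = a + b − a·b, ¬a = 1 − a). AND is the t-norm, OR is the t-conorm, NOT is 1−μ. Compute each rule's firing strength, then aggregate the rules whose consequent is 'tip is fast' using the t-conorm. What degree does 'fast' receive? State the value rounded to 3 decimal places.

R1: excellent=0.22, short=0.22; AND[a·b] → w = 0.0484
R2: poor=0.11, long=0.67; AND[a·b] → w = 0.0737
R3: poor=0.11, short=0.22; AND[a·b] → w = 0.0242
R4: short=0.22, poor=0.11; AND[a·b] → w = 0.0242
R5: short=0.22, excellent=0.22; OR[a + b − a·b] → w = 0.3916
Rules with consequent 'fast': {R3, R5} → strengths 0.0242, 0.3916
Aggregate via t-conorm [a + b − a·b]: 0.4063

0.406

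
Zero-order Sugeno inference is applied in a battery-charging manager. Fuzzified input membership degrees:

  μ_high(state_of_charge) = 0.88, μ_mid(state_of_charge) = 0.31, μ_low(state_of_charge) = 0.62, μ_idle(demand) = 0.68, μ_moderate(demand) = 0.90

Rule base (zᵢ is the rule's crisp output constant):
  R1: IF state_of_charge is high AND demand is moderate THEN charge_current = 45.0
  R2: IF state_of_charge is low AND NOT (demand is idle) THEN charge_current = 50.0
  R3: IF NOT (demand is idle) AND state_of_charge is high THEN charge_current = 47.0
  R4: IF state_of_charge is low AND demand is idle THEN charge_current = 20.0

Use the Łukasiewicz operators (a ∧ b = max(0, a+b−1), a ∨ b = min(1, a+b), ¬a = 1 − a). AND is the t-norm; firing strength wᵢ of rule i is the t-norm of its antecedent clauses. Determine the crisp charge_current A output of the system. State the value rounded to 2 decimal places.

39.45

R1 (z=45.0): high=0.88, moderate=0.90; AND[max(0, a+b−1)] → w = 0.78
R2 (z=50.0): low=0.62, ¬idle=1−0.68=0.32; AND[max(0, a+b−1)] → w = 0.00
R3 (z=47.0): ¬idle=1−0.68=0.32, high=0.88; AND[max(0, a+b−1)] → w = 0.20
R4 (z=20.0): low=0.62, idle=0.68; AND[max(0, a+b−1)] → w = 0.30
Weighted average = (0.78·45.0 + 0.00·50.0 + 0.20·47.0 + 0.30·20.0) / (0.78 + 0.00 + 0.20 + 0.30)
  = 50.5000 / 1.2800 = 39.45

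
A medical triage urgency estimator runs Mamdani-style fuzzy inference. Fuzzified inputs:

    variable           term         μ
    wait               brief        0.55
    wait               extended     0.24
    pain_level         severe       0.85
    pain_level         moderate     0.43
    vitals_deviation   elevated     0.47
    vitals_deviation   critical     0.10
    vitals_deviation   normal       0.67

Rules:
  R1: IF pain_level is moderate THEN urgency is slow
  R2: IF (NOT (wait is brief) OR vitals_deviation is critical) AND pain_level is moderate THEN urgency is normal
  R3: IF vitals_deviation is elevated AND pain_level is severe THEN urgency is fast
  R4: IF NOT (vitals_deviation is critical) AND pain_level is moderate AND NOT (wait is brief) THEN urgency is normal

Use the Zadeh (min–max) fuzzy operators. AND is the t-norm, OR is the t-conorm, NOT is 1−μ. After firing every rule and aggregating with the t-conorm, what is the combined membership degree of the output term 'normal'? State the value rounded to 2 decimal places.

0.43

R1: moderate=0.43 → w = 0.43
R2: (¬brief=1−0.55=0.45 OR critical=0.10) = 0.45; AND[min(a, b)] with moderate=0.43 → w = 0.43
R3: elevated=0.47, severe=0.85; AND[min(a, b)] → w = 0.47
R4: ¬critical=1−0.10=0.90, moderate=0.43, ¬brief=1−0.55=0.45; AND[min(a, b)] → w = 0.43
Rules with consequent 'normal': {R2, R4} → strengths 0.43, 0.43
Aggregate via t-conorm [max(a, b)]: 0.43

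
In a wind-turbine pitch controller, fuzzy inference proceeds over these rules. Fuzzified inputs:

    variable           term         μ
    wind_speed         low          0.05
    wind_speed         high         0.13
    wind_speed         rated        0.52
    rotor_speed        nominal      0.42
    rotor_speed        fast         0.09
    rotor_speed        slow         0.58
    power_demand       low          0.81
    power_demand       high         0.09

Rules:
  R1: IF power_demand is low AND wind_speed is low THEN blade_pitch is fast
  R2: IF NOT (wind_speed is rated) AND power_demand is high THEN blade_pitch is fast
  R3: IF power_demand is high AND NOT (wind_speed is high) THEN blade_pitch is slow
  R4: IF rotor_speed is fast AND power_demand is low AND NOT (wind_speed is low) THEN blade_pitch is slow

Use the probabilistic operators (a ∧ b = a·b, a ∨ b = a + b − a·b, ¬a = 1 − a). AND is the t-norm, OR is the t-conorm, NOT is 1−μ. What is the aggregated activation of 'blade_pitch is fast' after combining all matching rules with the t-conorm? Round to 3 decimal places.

R1: low=0.81, low=0.05; AND[a·b] → w = 0.0405
R2: ¬rated=1−0.52=0.48, high=0.09; AND[a·b] → w = 0.0432
R3: high=0.09, ¬high=1−0.13=0.87; AND[a·b] → w = 0.0783
R4: fast=0.09, low=0.81, ¬low=1−0.05=0.95; AND[a·b] → w = 0.0693
Rules with consequent 'fast': {R1, R2} → strengths 0.0405, 0.0432
Aggregate via t-conorm [a + b − a·b]: 0.0820

0.082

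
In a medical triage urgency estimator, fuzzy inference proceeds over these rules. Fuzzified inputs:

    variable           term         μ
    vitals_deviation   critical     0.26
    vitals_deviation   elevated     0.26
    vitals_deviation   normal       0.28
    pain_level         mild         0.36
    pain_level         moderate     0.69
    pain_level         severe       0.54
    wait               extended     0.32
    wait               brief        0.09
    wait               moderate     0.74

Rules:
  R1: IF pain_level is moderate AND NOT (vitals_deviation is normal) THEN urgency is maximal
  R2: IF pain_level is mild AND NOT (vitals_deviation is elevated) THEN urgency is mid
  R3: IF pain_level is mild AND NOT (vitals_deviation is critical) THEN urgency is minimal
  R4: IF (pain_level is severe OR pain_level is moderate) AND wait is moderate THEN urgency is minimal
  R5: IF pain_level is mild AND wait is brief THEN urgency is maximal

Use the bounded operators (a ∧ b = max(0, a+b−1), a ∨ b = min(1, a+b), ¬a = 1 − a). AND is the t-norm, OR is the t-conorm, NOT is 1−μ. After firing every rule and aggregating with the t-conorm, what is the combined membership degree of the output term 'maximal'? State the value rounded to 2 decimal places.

0.41

R1: moderate=0.69, ¬normal=1−0.28=0.72; AND[max(0, a+b−1)] → w = 0.41
R2: mild=0.36, ¬elevated=1−0.26=0.74; AND[max(0, a+b−1)] → w = 0.10
R3: mild=0.36, ¬critical=1−0.26=0.74; AND[max(0, a+b−1)] → w = 0.10
R4: (severe=0.54 OR moderate=0.69) = 1.00; AND[max(0, a+b−1)] with moderate=0.74 → w = 0.74
R5: mild=0.36, brief=0.09; AND[max(0, a+b−1)] → w = 0.00
Rules with consequent 'maximal': {R1, R5} → strengths 0.41, 0.00
Aggregate via t-conorm [min(1, a+b)]: 0.41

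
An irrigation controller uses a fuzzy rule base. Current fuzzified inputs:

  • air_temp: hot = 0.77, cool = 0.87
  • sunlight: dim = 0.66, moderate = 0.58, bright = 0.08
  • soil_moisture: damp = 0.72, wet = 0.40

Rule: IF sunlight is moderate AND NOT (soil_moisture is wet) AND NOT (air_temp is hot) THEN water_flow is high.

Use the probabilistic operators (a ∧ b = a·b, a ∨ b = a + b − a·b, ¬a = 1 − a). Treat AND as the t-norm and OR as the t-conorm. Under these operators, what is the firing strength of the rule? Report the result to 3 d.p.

firing strength: moderate=0.58, ¬wet=1−0.40=0.60, ¬hot=1−0.77=0.23; AND[a·b] → w = 0.0800

0.080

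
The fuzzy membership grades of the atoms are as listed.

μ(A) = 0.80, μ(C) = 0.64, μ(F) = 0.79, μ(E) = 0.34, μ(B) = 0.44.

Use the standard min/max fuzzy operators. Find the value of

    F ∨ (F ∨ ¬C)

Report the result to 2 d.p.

¬C = 1 − 0.64 = 0.36
F ∨ ¬C = max(a, b) on (0.79, 0.36) = 0.79
F ∨ (F ∨ ¬C) = max(a, b) on (0.79, 0.79) = 0.79

0.79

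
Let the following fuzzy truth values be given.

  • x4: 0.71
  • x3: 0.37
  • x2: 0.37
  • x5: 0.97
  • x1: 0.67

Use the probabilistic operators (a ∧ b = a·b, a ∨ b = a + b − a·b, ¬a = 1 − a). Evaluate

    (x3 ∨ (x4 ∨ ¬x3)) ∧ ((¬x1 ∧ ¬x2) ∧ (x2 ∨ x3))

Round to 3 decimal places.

¬x3 = 1 − 0.3700 = 0.6300
x4 ∨ ¬x3 = a + b − a·b on (0.7100, 0.6300) = 0.8927
x3 ∨ (x4 ∨ ¬x3) = a + b − a·b on (0.3700, 0.8927) = 0.9324
¬x1 = 1 − 0.6700 = 0.3300
¬x2 = 1 − 0.3700 = 0.6300
¬x1 ∧ ¬x2 = a·b on (0.3300, 0.6300) = 0.2079
x2 ∨ x3 = a + b − a·b on (0.3700, 0.3700) = 0.6031
(¬x1 ∧ ¬x2) ∧ (x2 ∨ x3) = a·b on (0.2079, 0.6031) = 0.1254
(x3 ∨ (x4 ∨ ¬x3)) ∧ ((¬x1 ∧ ¬x2) ∧ (x2 ∨ x3)) = a·b on (0.9324, 0.1254) = 0.1169

0.117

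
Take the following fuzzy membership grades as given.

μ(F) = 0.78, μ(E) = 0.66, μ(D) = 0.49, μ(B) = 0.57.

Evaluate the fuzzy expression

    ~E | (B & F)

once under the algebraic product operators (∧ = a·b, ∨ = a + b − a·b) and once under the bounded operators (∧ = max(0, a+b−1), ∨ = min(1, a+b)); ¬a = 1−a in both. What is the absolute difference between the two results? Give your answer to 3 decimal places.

0.057

Under algebraic product:
  ~E = 1 − 0.6600 = 0.3400
  B & F = a·b on (0.5700, 0.7800) = 0.4446
  ~E | (B & F) = a + b − a·b on (0.3400, 0.4446) = 0.6334
  → value = 0.6334
Under bounded:
  ~E = 1 − 0.66 = 0.34
  B & F = max(0, a+b−1) on (0.57, 0.78) = 0.35
  ~E | (B & F) = min(1, a+b) on (0.34, 0.35) = 0.69
  → value = 0.6900
|0.6334 − 0.6900| = 0.057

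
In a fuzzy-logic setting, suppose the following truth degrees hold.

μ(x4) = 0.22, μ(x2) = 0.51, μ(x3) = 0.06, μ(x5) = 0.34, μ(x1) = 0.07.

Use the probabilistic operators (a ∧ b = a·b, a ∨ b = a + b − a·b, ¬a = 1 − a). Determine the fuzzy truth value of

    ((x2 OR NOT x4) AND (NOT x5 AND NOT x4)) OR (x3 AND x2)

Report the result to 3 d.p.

NOT x4 = 1 − 0.2200 = 0.7800
x2 OR NOT x4 = a + b − a·b on (0.5100, 0.7800) = 0.8922
NOT x5 = 1 − 0.3400 = 0.6600
NOT x4 = 1 − 0.2200 = 0.7800
NOT x5 AND NOT x4 = a·b on (0.6600, 0.7800) = 0.5148
(x2 OR NOT x4) AND (NOT x5 AND NOT x4) = a·b on (0.8922, 0.5148) = 0.4593
x3 AND x2 = a·b on (0.0600, 0.5100) = 0.0306
((x2 OR NOT x4) AND (NOT x5 AND NOT x4)) OR (x3 AND x2) = a + b − a·b on (0.4593, 0.0306) = 0.4758

0.476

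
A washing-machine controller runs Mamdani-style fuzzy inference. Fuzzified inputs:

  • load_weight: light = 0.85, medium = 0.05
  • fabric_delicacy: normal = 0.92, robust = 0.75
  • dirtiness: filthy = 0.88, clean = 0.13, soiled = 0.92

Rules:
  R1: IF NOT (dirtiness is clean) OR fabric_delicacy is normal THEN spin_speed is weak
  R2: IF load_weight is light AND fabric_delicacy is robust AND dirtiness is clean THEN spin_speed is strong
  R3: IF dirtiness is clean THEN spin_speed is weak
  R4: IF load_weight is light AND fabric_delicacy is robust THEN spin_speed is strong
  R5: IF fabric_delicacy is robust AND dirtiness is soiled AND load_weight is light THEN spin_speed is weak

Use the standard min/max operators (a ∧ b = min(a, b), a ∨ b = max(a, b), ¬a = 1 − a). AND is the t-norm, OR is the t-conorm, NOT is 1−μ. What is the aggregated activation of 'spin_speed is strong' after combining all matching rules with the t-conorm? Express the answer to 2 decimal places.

R1: ¬clean=1−0.13=0.87, normal=0.92; OR[max(a, b)] → w = 0.92
R2: light=0.85, robust=0.75, clean=0.13; AND[min(a, b)] → w = 0.13
R3: clean=0.13 → w = 0.13
R4: light=0.85, robust=0.75; AND[min(a, b)] → w = 0.75
R5: robust=0.75, soiled=0.92, light=0.85; AND[min(a, b)] → w = 0.75
Rules with consequent 'strong': {R2, R4} → strengths 0.13, 0.75
Aggregate via t-conorm [max(a, b)]: 0.75

0.75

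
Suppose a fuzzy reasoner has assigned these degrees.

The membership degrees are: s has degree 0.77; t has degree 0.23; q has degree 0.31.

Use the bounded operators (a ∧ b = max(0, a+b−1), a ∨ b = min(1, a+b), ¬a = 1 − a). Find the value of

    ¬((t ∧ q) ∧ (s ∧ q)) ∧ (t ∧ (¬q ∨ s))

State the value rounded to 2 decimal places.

t ∧ q = max(0, a+b−1) on (0.23, 0.31) = 0.00
s ∧ q = max(0, a+b−1) on (0.77, 0.31) = 0.08
(t ∧ q) ∧ (s ∧ q) = max(0, a+b−1) on (0.00, 0.08) = 0.00
¬((t ∧ q) ∧ (s ∧ q)) = 1 − 0.00 = 1.00
¬q = 1 − 0.31 = 0.69
¬q ∨ s = min(1, a+b) on (0.69, 0.77) = 1.00
t ∧ (¬q ∨ s) = max(0, a+b−1) on (0.23, 1.00) = 0.23
¬((t ∧ q) ∧ (s ∧ q)) ∧ (t ∧ (¬q ∨ s)) = max(0, a+b−1) on (1.00, 0.23) = 0.23

0.23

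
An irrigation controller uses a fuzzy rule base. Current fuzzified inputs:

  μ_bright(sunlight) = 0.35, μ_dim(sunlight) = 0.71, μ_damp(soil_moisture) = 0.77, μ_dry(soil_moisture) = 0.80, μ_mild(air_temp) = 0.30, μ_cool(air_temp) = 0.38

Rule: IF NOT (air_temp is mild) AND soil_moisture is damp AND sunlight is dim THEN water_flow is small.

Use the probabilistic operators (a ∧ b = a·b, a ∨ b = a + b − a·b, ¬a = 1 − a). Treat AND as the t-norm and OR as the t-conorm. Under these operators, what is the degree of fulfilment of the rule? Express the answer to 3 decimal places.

firing strength: ¬mild=1−0.30=0.70, damp=0.77, dim=0.71; AND[a·b] → w = 0.3827

0.383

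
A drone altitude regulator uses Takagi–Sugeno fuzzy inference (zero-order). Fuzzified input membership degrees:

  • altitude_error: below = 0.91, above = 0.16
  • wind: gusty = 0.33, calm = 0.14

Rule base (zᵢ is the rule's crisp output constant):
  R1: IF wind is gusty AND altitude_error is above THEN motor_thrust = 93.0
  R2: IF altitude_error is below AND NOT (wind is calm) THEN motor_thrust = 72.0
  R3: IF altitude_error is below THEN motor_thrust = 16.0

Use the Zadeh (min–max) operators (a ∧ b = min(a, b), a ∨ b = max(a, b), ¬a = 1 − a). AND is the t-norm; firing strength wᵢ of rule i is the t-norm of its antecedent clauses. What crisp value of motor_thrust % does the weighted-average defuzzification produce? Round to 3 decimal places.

R1 (z=93.0): gusty=0.33, above=0.16; AND[min(a, b)] → w = 0.16
R2 (z=72.0): below=0.91, ¬calm=1−0.14=0.86; AND[min(a, b)] → w = 0.86
R3 (z=16.0): below=0.91 → w = 0.91
Weighted average = (0.16·93.0 + 0.86·72.0 + 0.91·16.0) / (0.16 + 0.86 + 0.91)
  = 91.3600 / 1.9300 = 47.337

47.337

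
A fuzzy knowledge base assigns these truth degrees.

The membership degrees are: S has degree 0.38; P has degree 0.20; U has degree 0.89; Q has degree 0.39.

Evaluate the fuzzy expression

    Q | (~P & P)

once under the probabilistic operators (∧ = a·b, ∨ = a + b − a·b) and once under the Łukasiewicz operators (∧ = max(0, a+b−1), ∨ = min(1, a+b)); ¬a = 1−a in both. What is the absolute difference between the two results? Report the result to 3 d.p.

Under probabilistic:
  ~P = 1 − 0.2000 = 0.8000
  ~P & P = a·b on (0.8000, 0.2000) = 0.1600
  Q | (~P & P) = a + b − a·b on (0.3900, 0.1600) = 0.4876
  → value = 0.4876
Under Łukasiewicz:
  ~P = 1 − 0.20 = 0.80
  ~P & P = max(0, a+b−1) on (0.80, 0.20) = 0.00
  Q | (~P & P) = min(1, a+b) on (0.39, 0.00) = 0.39
  → value = 0.3900
|0.4876 − 0.3900| = 0.098

0.098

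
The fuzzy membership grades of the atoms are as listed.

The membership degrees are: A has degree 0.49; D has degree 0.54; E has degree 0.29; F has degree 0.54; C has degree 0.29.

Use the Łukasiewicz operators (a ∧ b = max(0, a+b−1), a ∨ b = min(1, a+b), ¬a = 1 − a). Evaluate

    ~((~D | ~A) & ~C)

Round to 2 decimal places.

~D = 1 − 0.54 = 0.46
~A = 1 − 0.49 = 0.51
~D | ~A = min(1, a+b) on (0.46, 0.51) = 0.97
~C = 1 − 0.29 = 0.71
(~D | ~A) & ~C = max(0, a+b−1) on (0.97, 0.71) = 0.68
~((~D | ~A) & ~C) = 1 − 0.68 = 0.32

0.32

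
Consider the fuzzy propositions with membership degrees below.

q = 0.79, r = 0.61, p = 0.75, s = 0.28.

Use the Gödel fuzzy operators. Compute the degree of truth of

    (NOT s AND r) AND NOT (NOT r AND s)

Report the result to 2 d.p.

NOT s = 1 − 0.28 = 0.72
NOT s AND r = min(a, b) on (0.72, 0.61) = 0.61
NOT r = 1 − 0.61 = 0.39
NOT r AND s = min(a, b) on (0.39, 0.28) = 0.28
NOT (NOT r AND s) = 1 − 0.28 = 0.72
(NOT s AND r) AND NOT (NOT r AND s) = min(a, b) on (0.61, 0.72) = 0.61

0.61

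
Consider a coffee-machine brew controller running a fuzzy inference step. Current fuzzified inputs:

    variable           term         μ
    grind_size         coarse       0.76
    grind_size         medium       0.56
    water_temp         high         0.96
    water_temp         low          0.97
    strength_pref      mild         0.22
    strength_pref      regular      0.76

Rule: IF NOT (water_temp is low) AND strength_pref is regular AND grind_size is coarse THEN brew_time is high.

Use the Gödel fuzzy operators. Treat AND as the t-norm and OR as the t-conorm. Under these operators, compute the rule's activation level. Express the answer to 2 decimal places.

firing strength: ¬low=1−0.97=0.03, regular=0.76, coarse=0.76; AND[min(a, b)] → w = 0.03

0.03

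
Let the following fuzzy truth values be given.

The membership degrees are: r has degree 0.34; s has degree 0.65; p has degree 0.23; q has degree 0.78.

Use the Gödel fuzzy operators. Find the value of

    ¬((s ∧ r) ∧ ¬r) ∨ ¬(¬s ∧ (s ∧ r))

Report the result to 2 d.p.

0.66

s ∧ r = min(a, b) on (0.65, 0.34) = 0.34
¬r = 1 − 0.34 = 0.66
(s ∧ r) ∧ ¬r = min(a, b) on (0.34, 0.66) = 0.34
¬((s ∧ r) ∧ ¬r) = 1 − 0.34 = 0.66
¬s = 1 − 0.65 = 0.35
s ∧ r = min(a, b) on (0.65, 0.34) = 0.34
¬s ∧ (s ∧ r) = min(a, b) on (0.35, 0.34) = 0.34
¬(¬s ∧ (s ∧ r)) = 1 − 0.34 = 0.66
¬((s ∧ r) ∧ ¬r) ∨ ¬(¬s ∧ (s ∧ r)) = max(a, b) on (0.66, 0.66) = 0.66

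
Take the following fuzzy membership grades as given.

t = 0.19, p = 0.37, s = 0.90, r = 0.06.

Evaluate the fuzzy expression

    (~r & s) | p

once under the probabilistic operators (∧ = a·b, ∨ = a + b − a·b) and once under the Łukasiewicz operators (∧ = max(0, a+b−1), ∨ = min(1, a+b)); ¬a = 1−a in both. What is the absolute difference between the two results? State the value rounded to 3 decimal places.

Under probabilistic:
  ~r = 1 − 0.0600 = 0.9400
  ~r & s = a·b on (0.9400, 0.9000) = 0.8460
  (~r & s) | p = a + b − a·b on (0.8460, 0.3700) = 0.9030
  → value = 0.9030
Under Łukasiewicz:
  ~r = 1 − 0.06 = 0.94
  ~r & s = max(0, a+b−1) on (0.94, 0.90) = 0.84
  (~r & s) | p = min(1, a+b) on (0.84, 0.37) = 1.00
  → value = 1.0000
|0.9030 − 1.0000| = 0.097

0.097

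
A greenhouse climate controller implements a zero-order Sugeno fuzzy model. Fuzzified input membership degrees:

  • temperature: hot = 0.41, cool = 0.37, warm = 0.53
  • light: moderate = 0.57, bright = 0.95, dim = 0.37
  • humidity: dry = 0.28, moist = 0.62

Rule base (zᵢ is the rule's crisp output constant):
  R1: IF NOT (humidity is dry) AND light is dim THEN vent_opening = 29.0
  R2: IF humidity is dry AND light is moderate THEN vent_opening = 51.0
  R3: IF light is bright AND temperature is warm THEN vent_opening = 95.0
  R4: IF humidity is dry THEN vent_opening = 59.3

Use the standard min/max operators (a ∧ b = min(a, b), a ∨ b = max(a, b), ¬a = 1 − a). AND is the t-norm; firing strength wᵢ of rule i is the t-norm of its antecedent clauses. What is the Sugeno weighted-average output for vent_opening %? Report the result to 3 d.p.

R1 (z=29.0): ¬dry=1−0.28=0.72, dim=0.37; AND[min(a, b)] → w = 0.37
R2 (z=51.0): dry=0.28, moderate=0.57; AND[min(a, b)] → w = 0.28
R3 (z=95.0): bright=0.95, warm=0.53; AND[min(a, b)] → w = 0.53
R4 (z=59.3): dry=0.28 → w = 0.28
Weighted average = (0.37·29.0 + 0.28·51.0 + 0.53·95.0 + 0.28·59.3) / (0.37 + 0.28 + 0.53 + 0.28)
  = 91.9640 / 1.4600 = 62.989

62.989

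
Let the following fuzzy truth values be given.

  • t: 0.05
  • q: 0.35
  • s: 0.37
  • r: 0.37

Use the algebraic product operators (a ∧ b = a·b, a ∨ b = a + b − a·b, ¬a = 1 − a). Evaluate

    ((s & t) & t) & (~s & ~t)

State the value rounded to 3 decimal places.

s & t = a·b on (0.3700, 0.0500) = 0.0185
(s & t) & t = a·b on (0.0185, 0.0500) = 0.0009
~s = 1 − 0.3700 = 0.6300
~t = 1 − 0.0500 = 0.9500
~s & ~t = a·b on (0.6300, 0.9500) = 0.5985
((s & t) & t) & (~s & ~t) = a·b on (0.0009, 0.5985) = 0.0006

0.001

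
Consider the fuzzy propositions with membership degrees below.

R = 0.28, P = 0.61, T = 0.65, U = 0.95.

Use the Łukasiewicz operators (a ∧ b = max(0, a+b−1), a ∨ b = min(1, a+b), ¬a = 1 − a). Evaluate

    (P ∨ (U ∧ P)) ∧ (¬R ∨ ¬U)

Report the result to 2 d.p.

0.77

U ∧ P = max(0, a+b−1) on (0.95, 0.61) = 0.56
P ∨ (U ∧ P) = min(1, a+b) on (0.61, 0.56) = 1.00
¬R = 1 − 0.28 = 0.72
¬U = 1 − 0.95 = 0.05
¬R ∨ ¬U = min(1, a+b) on (0.72, 0.05) = 0.77
(P ∨ (U ∧ P)) ∧ (¬R ∨ ¬U) = max(0, a+b−1) on (1.00, 0.77) = 0.77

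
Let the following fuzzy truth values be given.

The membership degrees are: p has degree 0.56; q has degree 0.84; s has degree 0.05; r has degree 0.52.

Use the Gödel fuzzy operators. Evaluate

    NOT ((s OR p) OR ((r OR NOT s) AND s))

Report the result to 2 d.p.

0.44

s OR p = max(a, b) on (0.05, 0.56) = 0.56
NOT s = 1 − 0.05 = 0.95
r OR NOT s = max(a, b) on (0.52, 0.95) = 0.95
(r OR NOT s) AND s = min(a, b) on (0.95, 0.05) = 0.05
(s OR p) OR ((r OR NOT s) AND s) = max(a, b) on (0.56, 0.05) = 0.56
NOT ((s OR p) OR ((r OR NOT s) AND s)) = 1 − 0.56 = 0.44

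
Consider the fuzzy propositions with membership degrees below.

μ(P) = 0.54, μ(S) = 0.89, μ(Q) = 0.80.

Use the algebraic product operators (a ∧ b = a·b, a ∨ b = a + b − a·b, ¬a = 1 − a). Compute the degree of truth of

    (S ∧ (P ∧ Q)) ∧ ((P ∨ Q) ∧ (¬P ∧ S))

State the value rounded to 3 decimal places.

P ∧ Q = a·b on (0.5400, 0.8000) = 0.4320
S ∧ (P ∧ Q) = a·b on (0.8900, 0.4320) = 0.3845
P ∨ Q = a + b − a·b on (0.5400, 0.8000) = 0.9080
¬P = 1 − 0.5400 = 0.4600
¬P ∧ S = a·b on (0.4600, 0.8900) = 0.4094
(P ∨ Q) ∧ (¬P ∧ S) = a·b on (0.9080, 0.4094) = 0.3717
(S ∧ (P ∧ Q)) ∧ ((P ∨ Q) ∧ (¬P ∧ S)) = a·b on (0.3845, 0.3717) = 0.1429

0.143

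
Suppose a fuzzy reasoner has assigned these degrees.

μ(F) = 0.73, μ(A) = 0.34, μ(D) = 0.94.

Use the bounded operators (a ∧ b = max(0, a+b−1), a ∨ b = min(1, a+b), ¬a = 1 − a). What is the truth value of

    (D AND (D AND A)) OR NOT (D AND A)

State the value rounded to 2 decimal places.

0.94

D AND A = max(0, a+b−1) on (0.94, 0.34) = 0.28
D AND (D AND A) = max(0, a+b−1) on (0.94, 0.28) = 0.22
D AND A = max(0, a+b−1) on (0.94, 0.34) = 0.28
NOT (D AND A) = 1 − 0.28 = 0.72
(D AND (D AND A)) OR NOT (D AND A) = min(1, a+b) on (0.22, 0.72) = 0.94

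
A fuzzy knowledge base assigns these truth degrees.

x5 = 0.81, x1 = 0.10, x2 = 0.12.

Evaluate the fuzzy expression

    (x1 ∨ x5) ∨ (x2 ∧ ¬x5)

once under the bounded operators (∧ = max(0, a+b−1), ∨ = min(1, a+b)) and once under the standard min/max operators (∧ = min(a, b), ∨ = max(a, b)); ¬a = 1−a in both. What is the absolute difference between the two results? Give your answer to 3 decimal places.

0.100

Under bounded:
  x1 ∨ x5 = min(1, a+b) on (0.10, 0.81) = 0.91
  ¬x5 = 1 − 0.81 = 0.19
  x2 ∧ ¬x5 = max(0, a+b−1) on (0.12, 0.19) = 0.00
  (x1 ∨ x5) ∨ (x2 ∧ ¬x5) = min(1, a+b) on (0.91, 0.00) = 0.91
  → value = 0.9100
Under standard min/max:
  x1 ∨ x5 = max(a, b) on (0.10, 0.81) = 0.81
  ¬x5 = 1 − 0.81 = 0.19
  x2 ∧ ¬x5 = min(a, b) on (0.12, 0.19) = 0.12
  (x1 ∨ x5) ∨ (x2 ∧ ¬x5) = max(a, b) on (0.81, 0.12) = 0.81
  → value = 0.8100
|0.9100 − 0.8100| = 0.100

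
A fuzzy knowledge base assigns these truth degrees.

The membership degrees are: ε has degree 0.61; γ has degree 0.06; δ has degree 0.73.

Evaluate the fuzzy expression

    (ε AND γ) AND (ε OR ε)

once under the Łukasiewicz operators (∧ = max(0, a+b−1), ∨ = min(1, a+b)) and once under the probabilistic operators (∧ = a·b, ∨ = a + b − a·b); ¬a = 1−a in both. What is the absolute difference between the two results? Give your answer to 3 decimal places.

Under Łukasiewicz:
  ε AND γ = max(0, a+b−1) on (0.61, 0.06) = 0.00
  ε OR ε = min(1, a+b) on (0.61, 0.61) = 1.00
  (ε AND γ) AND (ε OR ε) = max(0, a+b−1) on (0.00, 1.00) = 0.00
  → value = 0.0000
Under probabilistic:
  ε AND γ = a·b on (0.6100, 0.0600) = 0.0366
  ε OR ε = a + b − a·b on (0.6100, 0.6100) = 0.8479
  (ε AND γ) AND (ε OR ε) = a·b on (0.0366, 0.8479) = 0.0310
  → value = 0.0310
|0.0000 − 0.0310| = 0.031

0.031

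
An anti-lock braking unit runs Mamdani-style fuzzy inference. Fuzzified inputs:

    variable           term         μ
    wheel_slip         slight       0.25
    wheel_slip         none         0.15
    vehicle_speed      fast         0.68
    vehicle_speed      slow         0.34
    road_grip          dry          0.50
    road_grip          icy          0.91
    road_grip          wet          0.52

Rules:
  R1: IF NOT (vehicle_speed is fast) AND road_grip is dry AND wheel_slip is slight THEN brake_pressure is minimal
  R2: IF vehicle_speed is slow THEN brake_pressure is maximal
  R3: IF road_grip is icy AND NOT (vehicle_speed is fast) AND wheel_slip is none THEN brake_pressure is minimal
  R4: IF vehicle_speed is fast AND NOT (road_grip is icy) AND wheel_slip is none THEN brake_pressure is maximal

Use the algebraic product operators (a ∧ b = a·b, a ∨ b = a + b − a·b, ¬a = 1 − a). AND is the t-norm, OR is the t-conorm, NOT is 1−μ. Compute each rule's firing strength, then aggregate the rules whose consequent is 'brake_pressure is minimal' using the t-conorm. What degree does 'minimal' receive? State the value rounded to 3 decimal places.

0.082

R1: ¬fast=1−0.68=0.32, dry=0.50, slight=0.25; AND[a·b] → w = 0.0400
R2: slow=0.34 → w = 0.3400
R3: icy=0.91, ¬fast=1−0.68=0.32, none=0.15; AND[a·b] → w = 0.0437
R4: fast=0.68, ¬icy=1−0.91=0.09, none=0.15; AND[a·b] → w = 0.0092
Rules with consequent 'minimal': {R1, R3} → strengths 0.0400, 0.0437
Aggregate via t-conorm [a + b − a·b]: 0.0819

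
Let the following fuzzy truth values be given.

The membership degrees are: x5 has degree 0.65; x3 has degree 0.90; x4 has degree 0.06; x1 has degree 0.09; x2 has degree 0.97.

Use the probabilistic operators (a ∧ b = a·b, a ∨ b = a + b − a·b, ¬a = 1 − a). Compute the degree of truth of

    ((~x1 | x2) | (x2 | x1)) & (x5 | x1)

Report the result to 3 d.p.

~x1 = 1 − 0.0900 = 0.9100
~x1 | x2 = a + b − a·b on (0.9100, 0.9700) = 0.9973
x2 | x1 = a + b − a·b on (0.9700, 0.0900) = 0.9727
(~x1 | x2) | (x2 | x1) = a + b − a·b on (0.9973, 0.9727) = 0.9999
x5 | x1 = a + b − a·b on (0.6500, 0.0900) = 0.6815
((~x1 | x2) | (x2 | x1)) & (x5 | x1) = a·b on (0.9999, 0.6815) = 0.6814

0.681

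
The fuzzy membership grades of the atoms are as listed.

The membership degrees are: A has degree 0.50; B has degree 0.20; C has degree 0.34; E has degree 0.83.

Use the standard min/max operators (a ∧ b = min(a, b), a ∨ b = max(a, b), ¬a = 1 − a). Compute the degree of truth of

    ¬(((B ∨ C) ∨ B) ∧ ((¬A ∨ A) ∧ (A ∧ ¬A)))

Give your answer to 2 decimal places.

B ∨ C = max(a, b) on (0.20, 0.34) = 0.34
(B ∨ C) ∨ B = max(a, b) on (0.34, 0.20) = 0.34
¬A = 1 − 0.50 = 0.50
¬A ∨ A = max(a, b) on (0.50, 0.50) = 0.50
¬A = 1 − 0.50 = 0.50
A ∧ ¬A = min(a, b) on (0.50, 0.50) = 0.50
(¬A ∨ A) ∧ (A ∧ ¬A) = min(a, b) on (0.50, 0.50) = 0.50
((B ∨ C) ∨ B) ∧ ((¬A ∨ A) ∧ (A ∧ ¬A)) = min(a, b) on (0.34, 0.50) = 0.34
¬(((B ∨ C) ∨ B) ∧ ((¬A ∨ A) ∧ (A ∧ ¬A))) = 1 − 0.34 = 0.66

0.66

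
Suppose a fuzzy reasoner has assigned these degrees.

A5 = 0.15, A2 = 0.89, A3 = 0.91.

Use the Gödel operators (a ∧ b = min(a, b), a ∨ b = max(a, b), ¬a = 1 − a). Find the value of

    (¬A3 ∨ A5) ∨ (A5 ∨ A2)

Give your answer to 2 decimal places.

¬A3 = 1 − 0.91 = 0.09
¬A3 ∨ A5 = max(a, b) on (0.09, 0.15) = 0.15
A5 ∨ A2 = max(a, b) on (0.15, 0.89) = 0.89
(¬A3 ∨ A5) ∨ (A5 ∨ A2) = max(a, b) on (0.15, 0.89) = 0.89

0.89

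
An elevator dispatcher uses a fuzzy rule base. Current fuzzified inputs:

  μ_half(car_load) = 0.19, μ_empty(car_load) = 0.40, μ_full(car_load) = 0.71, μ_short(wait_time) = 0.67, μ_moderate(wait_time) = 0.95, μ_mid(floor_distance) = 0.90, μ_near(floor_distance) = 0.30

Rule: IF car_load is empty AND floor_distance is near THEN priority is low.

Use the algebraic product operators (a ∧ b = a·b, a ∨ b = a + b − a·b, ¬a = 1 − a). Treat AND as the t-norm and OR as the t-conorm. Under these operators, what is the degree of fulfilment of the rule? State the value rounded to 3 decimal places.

firing strength: empty=0.40, near=0.30; AND[a·b] → w = 0.1200

0.120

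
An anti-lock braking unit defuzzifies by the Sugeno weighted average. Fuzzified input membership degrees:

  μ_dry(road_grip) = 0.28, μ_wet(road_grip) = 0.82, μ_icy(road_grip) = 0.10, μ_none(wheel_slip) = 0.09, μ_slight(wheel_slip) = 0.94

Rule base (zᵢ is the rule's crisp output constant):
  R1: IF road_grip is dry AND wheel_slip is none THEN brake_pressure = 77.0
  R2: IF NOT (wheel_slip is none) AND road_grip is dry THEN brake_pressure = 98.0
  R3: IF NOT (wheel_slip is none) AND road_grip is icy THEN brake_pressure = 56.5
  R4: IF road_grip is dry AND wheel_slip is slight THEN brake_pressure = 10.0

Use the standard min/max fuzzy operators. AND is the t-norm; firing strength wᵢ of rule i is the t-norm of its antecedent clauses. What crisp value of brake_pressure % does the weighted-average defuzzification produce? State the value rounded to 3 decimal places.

57.093

R1 (z=77.0): dry=0.28, none=0.09; AND[min(a, b)] → w = 0.09
R2 (z=98.0): ¬none=1−0.09=0.91, dry=0.28; AND[min(a, b)] → w = 0.28
R3 (z=56.5): ¬none=1−0.09=0.91, icy=0.10; AND[min(a, b)] → w = 0.10
R4 (z=10.0): dry=0.28, slight=0.94; AND[min(a, b)] → w = 0.28
Weighted average = (0.09·77.0 + 0.28·98.0 + 0.10·56.5 + 0.28·10.0) / (0.09 + 0.28 + 0.10 + 0.28)
  = 42.8200 / 0.7500 = 57.093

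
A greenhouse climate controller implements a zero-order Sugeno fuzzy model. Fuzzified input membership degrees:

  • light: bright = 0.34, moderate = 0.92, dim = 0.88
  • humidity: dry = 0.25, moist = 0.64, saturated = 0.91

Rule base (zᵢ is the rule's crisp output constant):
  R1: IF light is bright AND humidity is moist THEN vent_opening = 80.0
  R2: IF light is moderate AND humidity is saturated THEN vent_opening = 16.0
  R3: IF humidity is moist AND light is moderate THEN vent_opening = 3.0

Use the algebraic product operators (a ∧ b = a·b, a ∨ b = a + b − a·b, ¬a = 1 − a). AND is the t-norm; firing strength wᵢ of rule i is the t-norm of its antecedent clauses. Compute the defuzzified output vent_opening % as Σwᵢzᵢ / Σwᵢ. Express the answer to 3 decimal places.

R1 (z=80.0): bright=0.34, moist=0.64; AND[a·b] → w = 0.2176
R2 (z=16.0): moderate=0.92, saturated=0.91; AND[a·b] → w = 0.8372
R3 (z=3.0): moist=0.64, moderate=0.92; AND[a·b] → w = 0.5888
Weighted average = (0.2176·80.0 + 0.8372·16.0 + 0.5888·3.0) / (0.2176 + 0.8372 + 0.5888)
  = 32.5696 / 1.6436 = 19.816

19.816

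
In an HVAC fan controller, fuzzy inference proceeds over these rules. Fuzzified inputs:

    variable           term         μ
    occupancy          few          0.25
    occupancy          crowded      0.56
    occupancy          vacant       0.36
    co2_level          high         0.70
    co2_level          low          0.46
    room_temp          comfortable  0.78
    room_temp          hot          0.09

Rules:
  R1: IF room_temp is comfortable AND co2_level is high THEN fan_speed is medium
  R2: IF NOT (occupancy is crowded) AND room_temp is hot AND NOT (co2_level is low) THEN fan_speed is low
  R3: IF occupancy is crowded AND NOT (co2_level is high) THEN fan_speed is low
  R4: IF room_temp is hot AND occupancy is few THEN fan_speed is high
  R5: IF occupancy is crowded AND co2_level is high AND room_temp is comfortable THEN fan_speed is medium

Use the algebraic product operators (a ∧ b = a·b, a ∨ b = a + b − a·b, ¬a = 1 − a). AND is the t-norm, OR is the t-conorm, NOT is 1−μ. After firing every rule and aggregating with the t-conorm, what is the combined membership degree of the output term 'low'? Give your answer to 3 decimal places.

R1: comfortable=0.78, high=0.70; AND[a·b] → w = 0.5460
R2: ¬crowded=1−0.56=0.44, hot=0.09, ¬low=1−0.46=0.54; AND[a·b] → w = 0.0214
R3: crowded=0.56, ¬high=1−0.70=0.30; AND[a·b] → w = 0.1680
R4: hot=0.09, few=0.25; AND[a·b] → w = 0.0225
R5: crowded=0.56, high=0.70, comfortable=0.78; AND[a·b] → w = 0.3058
Rules with consequent 'low': {R2, R3} → strengths 0.0214, 0.1680
Aggregate via t-conorm [a + b − a·b]: 0.1858

0.186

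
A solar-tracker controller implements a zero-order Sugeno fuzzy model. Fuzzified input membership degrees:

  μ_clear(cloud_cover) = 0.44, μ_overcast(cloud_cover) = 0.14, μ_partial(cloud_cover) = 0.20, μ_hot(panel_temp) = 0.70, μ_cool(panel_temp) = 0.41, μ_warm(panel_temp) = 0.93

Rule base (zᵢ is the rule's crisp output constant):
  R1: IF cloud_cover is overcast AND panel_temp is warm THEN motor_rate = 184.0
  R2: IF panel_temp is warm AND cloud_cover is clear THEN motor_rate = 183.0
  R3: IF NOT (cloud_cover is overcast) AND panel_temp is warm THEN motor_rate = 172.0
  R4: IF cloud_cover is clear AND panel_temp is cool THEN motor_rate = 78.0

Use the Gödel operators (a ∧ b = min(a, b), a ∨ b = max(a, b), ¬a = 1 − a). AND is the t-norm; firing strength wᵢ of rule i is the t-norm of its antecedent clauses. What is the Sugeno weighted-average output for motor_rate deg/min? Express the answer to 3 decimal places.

R1 (z=184.0): overcast=0.14, warm=0.93; AND[min(a, b)] → w = 0.14
R2 (z=183.0): warm=0.93, clear=0.44; AND[min(a, b)] → w = 0.44
R3 (z=172.0): ¬overcast=1−0.14=0.86, warm=0.93; AND[min(a, b)] → w = 0.86
R4 (z=78.0): clear=0.44, cool=0.41; AND[min(a, b)] → w = 0.41
Weighted average = (0.14·184.0 + 0.44·183.0 + 0.86·172.0 + 0.41·78.0) / (0.14 + 0.44 + 0.86 + 0.41)
  = 286.1800 / 1.8500 = 154.692

154.692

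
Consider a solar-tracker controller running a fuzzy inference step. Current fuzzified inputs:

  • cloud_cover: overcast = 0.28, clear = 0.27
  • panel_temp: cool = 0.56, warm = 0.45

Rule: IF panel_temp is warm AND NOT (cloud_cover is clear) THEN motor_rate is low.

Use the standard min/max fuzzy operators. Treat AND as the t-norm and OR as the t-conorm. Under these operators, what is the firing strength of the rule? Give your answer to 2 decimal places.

0.45

firing strength: warm=0.45, ¬clear=1−0.27=0.73; AND[min(a, b)] → w = 0.45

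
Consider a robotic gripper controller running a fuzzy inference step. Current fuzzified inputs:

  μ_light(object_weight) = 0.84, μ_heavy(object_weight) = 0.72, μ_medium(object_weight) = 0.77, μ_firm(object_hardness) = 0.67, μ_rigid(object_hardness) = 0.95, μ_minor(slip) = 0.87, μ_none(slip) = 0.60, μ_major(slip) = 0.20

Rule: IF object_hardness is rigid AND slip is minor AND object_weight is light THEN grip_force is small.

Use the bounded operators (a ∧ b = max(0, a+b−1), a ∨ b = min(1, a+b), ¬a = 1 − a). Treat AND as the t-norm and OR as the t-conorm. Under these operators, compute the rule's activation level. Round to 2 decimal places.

0.66

firing strength: rigid=0.95, minor=0.87, light=0.84; AND[max(0, a+b−1)] → w = 0.66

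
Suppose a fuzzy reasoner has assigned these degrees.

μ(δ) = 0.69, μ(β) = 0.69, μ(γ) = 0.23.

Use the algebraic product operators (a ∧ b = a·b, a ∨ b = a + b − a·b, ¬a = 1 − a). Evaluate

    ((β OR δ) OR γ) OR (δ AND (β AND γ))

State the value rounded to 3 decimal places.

β OR δ = a + b − a·b on (0.6900, 0.6900) = 0.9039
(β OR δ) OR γ = a + b − a·b on (0.9039, 0.2300) = 0.9260
β AND γ = a·b on (0.6900, 0.2300) = 0.1587
δ AND (β AND γ) = a·b on (0.6900, 0.1587) = 0.1095
((β OR δ) OR γ) OR (δ AND (β AND γ)) = a + b − a·b on (0.9260, 0.1095) = 0.9341

0.934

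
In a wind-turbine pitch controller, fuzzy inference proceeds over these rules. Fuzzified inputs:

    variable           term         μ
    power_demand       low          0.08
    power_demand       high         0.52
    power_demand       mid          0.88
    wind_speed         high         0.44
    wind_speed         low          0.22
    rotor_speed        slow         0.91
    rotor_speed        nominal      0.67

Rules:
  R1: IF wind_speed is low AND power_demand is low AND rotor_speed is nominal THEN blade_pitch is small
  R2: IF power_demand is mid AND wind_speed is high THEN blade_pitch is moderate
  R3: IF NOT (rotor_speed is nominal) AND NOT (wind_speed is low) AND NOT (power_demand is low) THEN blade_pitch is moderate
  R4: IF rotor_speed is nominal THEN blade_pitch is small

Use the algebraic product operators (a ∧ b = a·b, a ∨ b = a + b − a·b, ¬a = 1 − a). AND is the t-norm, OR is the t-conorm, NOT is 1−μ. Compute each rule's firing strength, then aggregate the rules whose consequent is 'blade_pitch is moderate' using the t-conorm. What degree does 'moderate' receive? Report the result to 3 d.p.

R1: low=0.22, low=0.08, nominal=0.67; AND[a·b] → w = 0.0118
R2: mid=0.88, high=0.44; AND[a·b] → w = 0.3872
R3: ¬nominal=1−0.67=0.33, ¬low=1−0.22=0.78, ¬low=1−0.08=0.92; AND[a·b] → w = 0.2368
R4: nominal=0.67 → w = 0.6700
Rules with consequent 'moderate': {R2, R3} → strengths 0.3872, 0.2368
Aggregate via t-conorm [a + b − a·b]: 0.5323

0.532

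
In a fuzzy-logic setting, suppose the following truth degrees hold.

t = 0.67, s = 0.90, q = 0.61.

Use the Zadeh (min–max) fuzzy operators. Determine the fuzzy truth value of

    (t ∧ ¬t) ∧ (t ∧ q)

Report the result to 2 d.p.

¬t = 1 − 0.67 = 0.33
t ∧ ¬t = min(a, b) on (0.67, 0.33) = 0.33
t ∧ q = min(a, b) on (0.67, 0.61) = 0.61
(t ∧ ¬t) ∧ (t ∧ q) = min(a, b) on (0.33, 0.61) = 0.33

0.33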